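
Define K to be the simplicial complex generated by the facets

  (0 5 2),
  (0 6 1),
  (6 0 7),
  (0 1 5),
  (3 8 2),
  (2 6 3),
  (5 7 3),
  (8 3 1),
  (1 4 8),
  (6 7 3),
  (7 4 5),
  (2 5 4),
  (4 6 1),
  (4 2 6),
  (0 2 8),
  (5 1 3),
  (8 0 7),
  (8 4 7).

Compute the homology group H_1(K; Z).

H_1 ≅ Z^2.

K has 9 vertices, 27 edges, 18 triangles.
rank ∂_1 = 8, rank ∂_2 = 17 ⇒ b_1 = 27 − 8 − 17 = 2; all invariant factors of ∂_2 are 1 so no torsion. So H_1 = Z^2.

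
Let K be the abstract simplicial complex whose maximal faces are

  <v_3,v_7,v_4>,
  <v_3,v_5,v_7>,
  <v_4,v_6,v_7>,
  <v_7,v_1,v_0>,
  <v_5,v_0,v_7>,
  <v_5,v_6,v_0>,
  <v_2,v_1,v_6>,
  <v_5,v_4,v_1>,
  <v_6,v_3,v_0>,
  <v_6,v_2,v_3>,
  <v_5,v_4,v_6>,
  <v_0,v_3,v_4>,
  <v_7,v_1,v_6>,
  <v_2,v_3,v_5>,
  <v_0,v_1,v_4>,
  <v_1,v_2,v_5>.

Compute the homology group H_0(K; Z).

Order the vertices as v_0 < v_1 < v_2 < v_3 < v_4 < v_5 < v_6 < v_7. Listing each simplex with vertices in this order, K has dimension 2 with simplices:

  0-simplices (8): [v_0], [v_1], [v_2], [v_3], [v_4], [v_5], [v_6], [v_7]
  1-simplices (24): (24 of them)
  2-simplices (16): (16 of them)

so the chain groups are C_0 ≅ Z^8, C_1 ≅ Z^24, C_2 ≅ Z^16.

The boundary map ∂_1: C_1 → C_0 sends each edge [p,q] (with p < q) to q − p. For instance
  ∂[v_6,v_7] = [v_7] − [v_6].
The resulting 8×24 matrix has rank 7, and its Smith normal form has invariant factors (1,1,1,1,1,1,1).

The boundary map ∂_2: C_2 → C_1 sends each 2-simplex [p,q,r] to [q,r] − [p,r] + [p,q]. For instance
  ∂[v_1,v_2,v_5] = [v_2,v_5] − [v_1,v_5] + [v_1,v_2],
  ∂[v_0,v_1,v_4] = [v_1,v_4] − [v_0,v_4] + [v_0,v_1].
The resulting 24×16 matrix has rank 15, and its Smith normal form has invariant factors (1,1,1,1,1,1,1,1,1,1,1,1,1,1,1).

Now H_k = ker ∂_k / im ∂_{k+1}, so:

  H_0: rank C_0 − rank ∂_1 = 8 − 7 = 1, and the invariant factors of ∂_1 are all 1, so H_0 = Z.

H_0 = Z.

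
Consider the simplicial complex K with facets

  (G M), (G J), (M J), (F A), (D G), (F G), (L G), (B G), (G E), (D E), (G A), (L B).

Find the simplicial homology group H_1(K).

Take the total order A < B < D < E < F < G < J < L < M on the vertex set. Then K (dimension 1) consists of the simplices:

  0-simplices (9): A, B, D, E, F, G, J, L, M
  1-simplices (12): AF, AG, BG, BL, DE, DG, EG, FG, GJ, GL, GM, JM

so the chain groups are C_0 ≅ Z^9, C_1 ≅ Z^12.

The boundary map ∂_1: C_1 → C_0 maps an edge to its endpoints' difference, ∂[p,q] = q − p.
As a 9×12 matrix over Z this has rank 8, with invariant factors (1,1,1,1,1,1,1,1).

Computing H_k = (kernel of ∂_k) / (image of ∂_{k+1}):

  H_1: rank ker ∂_1 − rank ∂_2 = (12 − 8) − 0 = 4, and there is no ∂_2, so H_1 = Z^4.

H_1 ≅ Z^4.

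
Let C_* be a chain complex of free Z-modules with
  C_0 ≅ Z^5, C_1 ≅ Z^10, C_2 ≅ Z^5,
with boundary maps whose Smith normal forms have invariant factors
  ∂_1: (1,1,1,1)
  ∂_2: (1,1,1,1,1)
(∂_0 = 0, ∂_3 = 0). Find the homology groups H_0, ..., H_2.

H_0 ≅ Z,  H_1 ≅ Z,  H_2 = 0.

H_0: b_0 = 5 − 0 − 4 = 1; torsion from ∂_1 factors > 1: none. So H_0 ≅ Z.
H_1: b_1 = 10 − 4 − 5 = 1; torsion from ∂_2 factors > 1: none. So H_1 ≅ Z.
H_2: b_2 = 5 − 5 − 0 = 0; torsion from ∂_3 factors > 1: none. So H_2 ≅ 0.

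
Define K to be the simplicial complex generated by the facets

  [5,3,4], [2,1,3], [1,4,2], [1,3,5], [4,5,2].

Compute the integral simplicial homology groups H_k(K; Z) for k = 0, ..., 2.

Order the vertices as 1 < 2 < 3 < 4 < 5. Listing each simplex with vertices in this order, K has dimension 2 with simplices:

  0-simplices (5): [1], [2], [3], [4], [5]
  1-simplices (10): [1,2], [1,3], [1,4], [1,5], [2,3], [2,4], [2,5], [3,4], [3,5], [4,5]
  2-simplices (5): [1,2,3], [1,2,4], [1,3,5], [2,4,5], [3,4,5]

Hence C_0 ≅ Z^5, C_1 ≅ Z^10, C_2 ≅ Z^5.

∂_1: C_1 → C_0 sends each edge [p,q] (with p < q) to q − p. For instance
  ∂[3,5] = [5] − [3].
The resulting 5×10 matrix has rank 4, and its Smith normal form has invariant factors (1,1,1,1).

∂_2: C_2 → C_1 sends each 2-simplex [p,q,r] to [q,r] − [p,r] + [p,q]. For instance
  ∂[1,3,5] = [3,5] − [1,5] + [1,3],
  ∂[2,4,5] = [4,5] − [2,5] + [2,4].
This gives a 10×5 integer matrix of rank 5; reducing to Smith normal form yields diagonal entries (1,1,1,1,1).

Computing H_k = (kernel of ∂_k) / (image of ∂_{k+1}):

  H_0: rank C_0 − rank ∂_1 = 5 − 4 = 1, and the invariant factors of ∂_1 are all 1, so H_0 ≅ Z.
  H_1: rank ker ∂_1 − rank ∂_2 = (10 − 4) − 5 = 1, and the invariant factors of ∂_2 are all 1, so H_1 ≅ Z.
  H_2: rank ker ∂_2 − rank ∂_3 = (5 − 5) − 0 = 0, and there is no ∂_3, so H_2 ≅ 0.

As a check, the Euler characteristic is 5 − 10 + 5 = 0, which agrees with 1 − 1 + 0 = 0.

H_0 ≅ Z,  H_1 ≅ Z,  H_2 = 0.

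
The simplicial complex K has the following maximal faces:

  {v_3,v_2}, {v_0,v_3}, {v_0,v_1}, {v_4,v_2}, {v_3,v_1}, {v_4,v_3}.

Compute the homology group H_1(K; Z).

H_1 = Z^2.

Order the vertices as v_0 < v_1 < v_2 < v_3 < v_4. Listing each simplex with vertices in this order, K has dimension 1 with simplices:

  0-simplices (5): [v_0], [v_1], [v_2], [v_3], [v_4]
  1-simplices (6): [v_0,v_1], [v_0,v_3], [v_1,v_3], [v_2,v_3], [v_2,v_4], [v_3,v_4]

giving chain groups C_0 ≅ Z^5, C_1 ≅ Z^6.

The boundary map ∂_1: C_1 → C_0 sends each edge [p,q] (with p < q) to q − p. For instance
  ∂[v_3,v_4] = [v_4] − [v_3].
As a 5×6 matrix over Z this has rank 4, with invariant factors (1,1,1,1).

Reading off H_k = ker ∂_k / im ∂_{k+1}:

  H_1: rank ker ∂_1 − rank ∂_2 = (6 − 4) − 0 = 2, and there is no ∂_2, so H_1 ≅ Z^2.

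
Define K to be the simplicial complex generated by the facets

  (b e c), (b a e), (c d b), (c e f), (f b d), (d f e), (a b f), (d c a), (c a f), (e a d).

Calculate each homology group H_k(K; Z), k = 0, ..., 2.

H_0 ≅ Z,  H_1 ≅ Z_2,  H_2 = 0.

Take the total order a < b < c < d < e < f on the vertex set. Then K (dimension 2) consists of the simplices:

  0-simplices (6): a, b, c, d, e, f
  1-simplices (15): ab, ac, ad, ae, af, bc, bd, be, bf, cd, ce, cf, de, df, ef
  2-simplices (10): abe, abf, acd, acf, ade, bcd, bce, bdf, cef, def

Hence C_0 ≅ Z^6, C_1 ≅ Z^15, C_2 ≅ Z^10.

The boundary map ∂_1: C_1 → C_0 maps an edge to its endpoints' difference, ∂[p,q] = q − p. For instance
  ∂df = f − d.
As a 6×15 matrix over Z this has rank 5, with invariant factors (1,1,1,1,1).

The boundary map ∂_2: C_2 → C_1 maps a triangle to the signed sum of its edges. For instance
  ∂ade = de − ae + ad,
  ∂bdf = df − bf + bd.
The resulting 15×10 matrix has rank 10, and its Smith normal form has invariant factors (1,1,1,1,1,1,1,1,1,2).

Computing H_k = (kernel of ∂_k) / (image of ∂_{k+1}):

  H_0: rank C_0 − rank ∂_1 = 6 − 5 = 1, and the invariant factors of ∂_1 are all 1, so H_0 ≅ Z.
  H_1: rank ker ∂_1 − rank ∂_2 = (15 − 5) − 10 = 0, and ∂_2 has invariant factor 2 > 1, so H_1 ≅ Z_2.
  H_2: rank ker ∂_2 − rank ∂_3 = (10 − 10) − 0 = 0, and there is no ∂_3, so H_2 ≅ 0.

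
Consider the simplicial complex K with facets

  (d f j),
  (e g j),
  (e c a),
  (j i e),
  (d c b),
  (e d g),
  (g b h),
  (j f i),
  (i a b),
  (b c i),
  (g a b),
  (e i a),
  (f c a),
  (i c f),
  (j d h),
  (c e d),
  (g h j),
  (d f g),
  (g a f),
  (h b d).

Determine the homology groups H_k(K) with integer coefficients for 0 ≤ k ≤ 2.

K has 10 vertices, 30 edges, 20 triangles.
rank ∂_0 = 0, rank ∂_1 = 9 ⇒ b_0 = 10 − 0 − 9 = 1; all invariant factors of ∂_1 are 1 so no torsion. So H_0 ≅ Z.
rank ∂_1 = 9, rank ∂_2 = 20 ⇒ b_1 = 30 − 9 − 20 = 1; ∂_2 has invariant factor(s) [2] giving torsion. So H_1 ≅ Z × Z/2.
rank ∂_2 = 20, rank ∂_3 = 0 ⇒ b_2 = 20 − 20 − 0 = 0. So H_2 ≅ 0.

H_0 ≅ Z,  H_1 ≅ Z × Z/2,  H_2 = 0.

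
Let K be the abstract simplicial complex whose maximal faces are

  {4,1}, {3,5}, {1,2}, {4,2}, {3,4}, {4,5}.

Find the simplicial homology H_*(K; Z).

H_0 ≅ Z,  H_1 ≅ Z^2.

K has 5 vertices, 6 edges.
rank ∂_0 = 0, rank ∂_1 = 4 ⇒ b_0 = 5 − 0 − 4 = 1; all invariant factors of ∂_1 are 1 so no torsion. So H_0 = Z.
rank ∂_1 = 4, rank ∂_2 = 0 ⇒ b_1 = 6 − 4 − 0 = 2. So H_1 = Z^2.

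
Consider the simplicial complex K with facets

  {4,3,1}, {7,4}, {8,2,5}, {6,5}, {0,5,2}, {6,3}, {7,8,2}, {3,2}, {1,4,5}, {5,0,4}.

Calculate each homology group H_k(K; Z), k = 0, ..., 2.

H_0 ≅ Z,  H_1 ≅ Z^3,  H_2 = 0.

K has 9 vertices, 17 edges, 6 triangles.
rank ∂_0 = 0, rank ∂_1 = 8 ⇒ b_0 = 9 − 0 − 8 = 1; all invariant factors of ∂_1 are 1 so no torsion. So H_0 ≅ Z.
rank ∂_1 = 8, rank ∂_2 = 6 ⇒ b_1 = 17 − 8 − 6 = 3; all invariant factors of ∂_2 are 1 so no torsion. So H_1 ≅ Z^3.
rank ∂_2 = 6, rank ∂_3 = 0 ⇒ b_2 = 6 − 6 − 0 = 0. So H_2 ≅ 0.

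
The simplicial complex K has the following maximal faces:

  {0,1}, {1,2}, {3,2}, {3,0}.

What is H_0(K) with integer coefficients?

Fix the vertex order 0 < 1 < 2 < 3 and write every simplex with vertices in increasing order. Then dim K = 1 and the simplices of K are:

  0-simplices (4): [0], [1], [2], [3]
  1-simplices (4): [0,1], [0,3], [1,2], [2,3]

giving chain groups C_0 ≅ Z^4, C_1 ≅ Z^4.

∂_1: C_1 → C_0 maps an edge to its endpoints' difference, ∂[p,q] = q − p.
As a 4×4 matrix over Z this has rank 3, with invariant factors (1,1,1).

Now H_k = ker ∂_k / im ∂_{k+1}, so:

  H_0: rank C_0 − rank ∂_1 = 4 − 3 = 1, and the invariant factors of ∂_1 are all 1, so H_0 ≅ Z.

H_0 ≅ Z.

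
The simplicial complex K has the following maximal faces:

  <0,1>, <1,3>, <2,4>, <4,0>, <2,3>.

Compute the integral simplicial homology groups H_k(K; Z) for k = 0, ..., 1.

H_0 = Z,  H_1 = Z.

Fix the vertex order 0 < 1 < 2 < 3 < 4 and write every simplex with vertices in increasing order. Then dim K = 1 and the simplices of K are:

  0-simplices (5): [0], [1], [2], [3], [4]
  1-simplices (5): [0,1], [0,4], [1,3], [2,3], [2,4]

giving chain groups C_0 ≅ Z^5, C_1 ≅ Z^5.

The boundary map ∂_1: C_1 → C_0 is given by ∂[p,q] = [q] − [p]. For instance
  ∂[2,3] = [3] − [2].
The 5×5 boundary matrix has rank 4 and Smith normal form diag(1,1,1,1).

Now H_k = ker ∂_k / im ∂_{k+1}, so:

  H_0: rank C_0 − rank ∂_1 = 5 − 4 = 1, and the invariant factors of ∂_1 are all 1, so H_0 ≅ Z.
  H_1: rank ker ∂_1 − rank ∂_2 = (5 − 4) − 0 = 1, and there is no ∂_2, so H_1 ≅ Z.

(K is a triangulation of the circle S^1.)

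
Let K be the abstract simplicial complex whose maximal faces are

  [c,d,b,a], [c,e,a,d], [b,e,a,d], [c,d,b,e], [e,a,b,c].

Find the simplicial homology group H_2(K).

Take the total order a < b < c < d < e on the vertex set. Then K (dimension 3) consists of the simplices:

  0-simplices (5): a, b, c, d, e
  1-simplices (10): ab, ac, ad, ae, bc, bd, be, cd, ce, de
  2-simplices (10): abc, abd, abe, acd, ace, ade, bcd, bce, bde, cde
  3-simplices (5): abcd, abce, abde, acde, bcde

giving chain groups C_0 ≅ Z^5, C_1 ≅ Z^10, C_2 ≅ Z^10, C_3 ≅ Z^5.

Boundary ∂_1: C_1 → C_0 maps an edge to its endpoints' difference, ∂[p,q] = q − p. For instance
  ∂ac = c − a.
This gives a 5×10 integer matrix of rank 4; reducing to Smith normal form yields diagonal entries (1,1,1,1).

Boundary ∂_2: C_2 → C_1 sends each 2-simplex [p,q,r] to [q,r] − [p,r] + [p,q]. For instance
  ∂ace = ce − ae + ac,
  ∂abd = bd − ad + ab.
This gives a 10×10 integer matrix of rank 6; reducing to Smith normal form yields diagonal entries (1,1,1,1,1,1).

Boundary ∂_3: C_3 → C_2 sends each 3-simplex σ to the alternating sum Σ_i (−1)^i (σ with its i-th vertex removed). For instance
  ∂abce = bce − ace + abe − abc,
  ∂bcde = cde − bde + bce − bcd.
As a 10×5 matrix over Z this has rank 4, with invariant factors (1,1,1,1).

Now H_k = ker ∂_k / im ∂_{k+1}, so:

  H_2: rank ker ∂_2 − rank ∂_3 = (10 − 6) − 4 = 0, and the invariant factors of ∂_3 are all 1, so H_2 ≅ 0.

H_2 = 0.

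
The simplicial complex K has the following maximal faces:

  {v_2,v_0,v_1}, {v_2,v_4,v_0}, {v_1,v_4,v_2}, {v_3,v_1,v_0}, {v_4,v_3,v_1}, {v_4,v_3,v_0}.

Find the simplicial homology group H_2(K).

H_2 ≅ Z.

Fix the vertex order v_0 < v_1 < v_2 < v_3 < v_4 and write every simplex with vertices in increasing order. Then dim K = 2 and the simplices of K are:

  0-simplices (5): [v_0], [v_1], [v_2], [v_3], [v_4]
  1-simplices (9): [v_0,v_1], [v_0,v_2], [v_0,v_3], [v_0,v_4], [v_1,v_2], [v_1,v_3], [v_1,v_4], [v_2,v_4], [v_3,v_4]
  2-simplices (6): [v_0,v_1,v_2], [v_0,v_1,v_3], [v_0,v_2,v_4], [v_0,v_3,v_4], [v_1,v_2,v_4], [v_1,v_3,v_4]

giving chain groups C_0 ≅ Z^5, C_1 ≅ Z^9, C_2 ≅ Z^6.

∂_1: C_1 → C_0 maps an edge to its endpoints' difference, ∂[p,q] = q − p. For instance
  ∂[v_1,v_2] = [v_2] − [v_1].
As a 5×9 matrix over Z this has rank 4, with invariant factors (1,1,1,1).

Boundary ∂_2: C_2 → C_1 sends each 2-simplex [p,q,r] to [q,r] − [p,r] + [p,q]. For instance
  ∂[v_1,v_2,v_4] = [v_2,v_4] − [v_1,v_4] + [v_1,v_2],
  ∂[v_0,v_2,v_4] = [v_2,v_4] − [v_0,v_4] + [v_0,v_2].
The resulting 9×6 matrix has rank 5, and its Smith normal form has invariant factors (1,1,1,1,1).

From H_k ≅ ker(∂_k) / im(∂_{k+1}) we obtain:

  H_2: rank ker ∂_2 − rank ∂_3 = (6 − 5) − 0 = 1, and there is no ∂_3, so H_2 = Z.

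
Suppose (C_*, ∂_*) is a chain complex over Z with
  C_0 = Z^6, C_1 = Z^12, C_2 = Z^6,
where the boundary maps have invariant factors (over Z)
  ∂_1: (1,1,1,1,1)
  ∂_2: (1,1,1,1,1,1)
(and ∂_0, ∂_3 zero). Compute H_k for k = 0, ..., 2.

H_0 = Z,  H_1 = Z,  H_2 = 0.

H_0: b_0 = 6 − 0 − 5 = 1; torsion from ∂_1 factors > 1: none. So H_0 = Z.
H_1: b_1 = 12 − 5 − 6 = 1; torsion from ∂_2 factors > 1: none. So H_1 = Z.
H_2: b_2 = 6 − 6 − 0 = 0; torsion from ∂_3 factors > 1: none. So H_2 = 0.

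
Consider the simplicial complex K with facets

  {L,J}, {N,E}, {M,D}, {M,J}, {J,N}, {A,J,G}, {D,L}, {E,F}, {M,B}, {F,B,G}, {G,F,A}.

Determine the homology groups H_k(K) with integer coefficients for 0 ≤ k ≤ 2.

Fix the vertex order A < B < D < E < F < G < J < L < M < N and write every simplex with vertices in increasing order. Then dim K = 2 and the simplices of K are:

  0-simplices (10): A, B, D, E, F, G, J, L, M, N
  1-simplices (15): AF, AG, AJ, BF, BG, BM, DL, DM, EF, EN, FG, GJ, JL, JM, JN
  2-simplices (3): AFG, AGJ, BFG

Hence C_0 ≅ Z^10, C_1 ≅ Z^15, C_2 ≅ Z^3.

∂_1: C_1 → C_0 maps an edge to its endpoints' difference, ∂[p,q] = q − p. For instance
  ∂JM = M − J.
This gives a 10×15 integer matrix of rank 9; reducing to Smith normal form yields diagonal entries (1,1,1,1,1,1,1,1,1).

The boundary map ∂_2: C_2 → C_1 acts by ∂[p,q,r] = [q,r] − [p,r] + [p,q]. For instance
  ∂AFG = FG − AG + AF,
  ∂AGJ = GJ − AJ + AG.
This gives a 15×3 integer matrix of rank 3; reducing to Smith normal form yields diagonal entries (1,1,1).

From H_k ≅ ker(∂_k) / im(∂_{k+1}) we obtain:

  H_0: rank C_0 − rank ∂_1 = 10 − 9 = 1, and the invariant factors of ∂_1 are all 1, so H_0 ≅ Z.
  H_1: rank ker ∂_1 − rank ∂_2 = (15 − 9) − 3 = 3, and the invariant factors of ∂_2 are all 1, so H_1 ≅ Z^3.
  H_2: rank ker ∂_2 − rank ∂_3 = (3 − 3) − 0 = 0, and there is no ∂_3, so H_2 ≅ 0.

As a check, the Euler characteristic is 10 − 15 + 3 = -2, which agrees with 1 − 3 + 0 = -2.

H_0 ≅ Z,  H_1 ≅ Z^3,  H_2 = 0.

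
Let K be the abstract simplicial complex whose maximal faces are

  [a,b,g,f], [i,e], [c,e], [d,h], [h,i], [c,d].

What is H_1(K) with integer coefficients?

Take the total order a < b < c < d < e < f < g < h < i on the vertex set. Then K (dimension 3) consists of the simplices:

  0-simplices (9): a, b, c, d, e, f, g, h, i
  1-simplices (11): ab, af, ag, bf, bg, cd, ce, dh, ei, fg, hi
  2-simplices (4): abf, abg, afg, bfg
  3-simplices (1): abfg

Hence C_0 ≅ Z^9, C_1 ≅ Z^11, C_2 ≅ Z^4, C_3 ≅ Z^1.

The boundary map ∂_1: C_1 → C_0 sends each edge [p,q] (with p < q) to q − p. For instance
  ∂hi = i − h.
As a 9×11 matrix over Z this has rank 7, with invariant factors (1,1,1,1,1,1,1).

∂_2: C_2 → C_1 maps a triangle to the signed sum of its edges. For instance
  ∂abg = bg − ag + ab,
  ∂abf = bf − af + ab.
This gives a 11×4 integer matrix of rank 3; reducing to Smith normal form yields diagonal entries (1,1,1).

Boundary ∂_3: C_3 → C_2 sends each 3-simplex σ to the alternating sum Σ_i (−1)^i (σ with its i-th vertex removed). For instance
  ∂abfg = bfg − afg + abg − abf.
The resulting 4×1 matrix has rank 1, and its Smith normal form has invariant factors (1).

Now H_k = ker ∂_k / im ∂_{k+1}, so:

  H_1: rank ker ∂_1 − rank ∂_2 = (11 − 7) − 3 = 1, and the invariant factors of ∂_2 are all 1, so H_1 ≅ Z.

(K is a triangulation of the disjoint union of the circle S^1 and the 3-simplex.)

H_1 ≅ Z.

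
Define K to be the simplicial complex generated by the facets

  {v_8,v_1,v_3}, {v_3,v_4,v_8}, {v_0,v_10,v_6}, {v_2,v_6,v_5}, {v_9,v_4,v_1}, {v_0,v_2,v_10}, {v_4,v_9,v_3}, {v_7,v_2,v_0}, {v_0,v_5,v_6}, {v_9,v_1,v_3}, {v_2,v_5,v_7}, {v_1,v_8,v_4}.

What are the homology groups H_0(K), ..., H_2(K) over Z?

H_0 = Z^2,  H_1 = Z,  H_2 = Z.

Take the total order v_0 < v_1 < v_2 < v_3 < v_4 < v_5 < v_6 < v_7 < v_8 < v_9 < v_10 on the vertex set. Then K (dimension 2) consists of the simplices:

  0-simplices (11): [v_0], [v_1], [v_2], [v_3], [v_4], [v_5], [v_6], [v_7], [v_8], [v_9], [v_10]
  1-simplices (21): (21 of them)
  2-simplices (12): (12 of them)

so the chain groups are C_0 ≅ Z^11, C_1 ≅ Z^21, C_2 ≅ Z^12.

∂_1: C_1 → C_0 sends each edge [p,q] (with p < q) to q − p.
As a 11×21 matrix over Z this has rank 9, with invariant factors (1,1,1,1,1,1,1,1,1).

∂_2: C_2 → C_1 maps a triangle to the signed sum of its edges. For instance
  ∂[v_0,v_2,v_7] = [v_2,v_7] − [v_0,v_7] + [v_0,v_2],
  ∂[v_0,v_5,v_6] = [v_5,v_6] − [v_0,v_6] + [v_0,v_5].
The resulting 21×12 matrix has rank 11, and its Smith normal form has invariant factors (1,1,1,1,1,1,1,1,1,1,1).

From H_k ≅ ker(∂_k) / im(∂_{k+1}) we obtain:

  H_0: rank C_0 − rank ∂_1 = 11 − 9 = 2, and the invariant factors of ∂_1 are all 1, so H_0 ≅ Z^2.
  H_1: rank ker ∂_1 − rank ∂_2 = (21 − 9) − 11 = 1, and the invariant factors of ∂_2 are all 1, so H_1 ≅ Z.
  H_2: rank ker ∂_2 − rank ∂_3 = (12 − 11) − 0 = 1, and there is no ∂_3, so H_2 ≅ Z.

As a check, the Euler characteristic is 11 − 21 + 12 = 2, which agrees with 2 − 1 + 1 = 2.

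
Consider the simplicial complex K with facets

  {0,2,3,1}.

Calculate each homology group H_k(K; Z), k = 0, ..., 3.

We work with the vertex ordering 0 < 1 < 2 < 3. The simplices of K, each written with vertices in increasing order, are:

  0-simplices (4): [0], [1], [2], [3]
  1-simplices (6): [0,1], [0,2], [0,3], [1,2], [1,3], [2,3]
  2-simplices (4): [0,1,2], [0,1,3], [0,2,3], [1,2,3]
  3-simplices (1): [0,1,2,3]

giving chain groups C_0 ≅ Z^4, C_1 ≅ Z^6, C_2 ≅ Z^4, C_3 ≅ Z^1.

∂_1: C_1 → C_0 maps an edge to its endpoints' difference, ∂[p,q] = q − p.
This gives a 4×6 integer matrix of rank 3; reducing to Smith normal form yields diagonal entries (1,1,1).

The boundary map ∂_2: C_2 → C_1 acts by ∂[p,q,r] = [q,r] − [p,r] + [p,q]. For instance
  ∂[0,1,2] = [1,2] − [0,2] + [0,1],
  ∂[1,2,3] = [2,3] − [1,3] + [1,2].
As a 6×4 matrix over Z this has rank 3, with invariant factors (1,1,1).

Boundary ∂_3: C_3 → C_2 sends each 3-simplex σ to the alternating sum Σ_i (−1)^i (σ with its i-th vertex removed). For instance
  ∂[0,1,2,3] = [1,2,3] − [0,2,3] + [0,1,3] − [0,1,2].
As a 4×1 matrix over Z this has rank 1, with invariant factors (1).

Now H_k = ker ∂_k / im ∂_{k+1}, so:

  H_0: rank C_0 − rank ∂_1 = 4 − 3 = 1, and the invariant factors of ∂_1 are all 1, so H_0 = Z.
  H_1: rank ker ∂_1 − rank ∂_2 = (6 − 3) − 3 = 0, and the invariant factors of ∂_2 are all 1, so H_1 = 0.
  H_2: rank ker ∂_2 − rank ∂_3 = (4 − 3) − 1 = 0, and the invariant factors of ∂_3 are all 1, so H_2 = 0.
  H_3: rank ker ∂_3 − rank ∂_4 = (1 − 1) − 0 = 0, and there is no ∂_4, so H_3 = 0.

As a check, the Euler characteristic is 4 − 6 + 4 − 1 = 1, which agrees with 1 − 0 + 0 − 0 = 1.

H_0 ≅ Z,  H_1 = 0,  H_2 = 0,  H_3 = 0.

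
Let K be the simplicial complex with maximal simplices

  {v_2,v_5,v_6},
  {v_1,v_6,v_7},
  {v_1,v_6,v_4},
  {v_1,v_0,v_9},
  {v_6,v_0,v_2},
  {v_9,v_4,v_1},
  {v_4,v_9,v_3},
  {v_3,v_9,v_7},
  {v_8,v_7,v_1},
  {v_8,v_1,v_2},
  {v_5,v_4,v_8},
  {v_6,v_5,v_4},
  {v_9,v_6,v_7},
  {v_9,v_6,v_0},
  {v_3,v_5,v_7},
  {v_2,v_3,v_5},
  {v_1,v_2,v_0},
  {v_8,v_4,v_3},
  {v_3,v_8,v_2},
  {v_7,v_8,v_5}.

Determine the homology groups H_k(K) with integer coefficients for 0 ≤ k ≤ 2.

H_0 = Z,  H_1 = Z ⊕ Z/2,  H_2 = 0.

K has 10 vertices, 30 edges, 20 triangles.
rank ∂_0 = 0, rank ∂_1 = 9 ⇒ b_0 = 10 − 0 − 9 = 1; all invariant factors of ∂_1 are 1 so no torsion. So H_0 = Z.
rank ∂_1 = 9, rank ∂_2 = 20 ⇒ b_1 = 30 − 9 − 20 = 1; ∂_2 has invariant factor(s) [2] giving torsion. So H_1 = Z ⊕ Z/2.
rank ∂_2 = 20, rank ∂_3 = 0 ⇒ b_2 = 20 − 20 − 0 = 0. So H_2 = 0.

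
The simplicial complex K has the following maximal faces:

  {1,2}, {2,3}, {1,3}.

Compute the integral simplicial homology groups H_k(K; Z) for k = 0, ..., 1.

H_0 ≅ Z,  H_1 ≅ Z.

K has 3 vertices, 3 edges.
rank ∂_0 = 0, rank ∂_1 = 2 ⇒ b_0 = 3 − 0 − 2 = 1; all invariant factors of ∂_1 are 1 so no torsion. So H_0 ≅ Z.
rank ∂_1 = 2, rank ∂_2 = 0 ⇒ b_1 = 3 − 2 − 0 = 1. So H_1 ≅ Z.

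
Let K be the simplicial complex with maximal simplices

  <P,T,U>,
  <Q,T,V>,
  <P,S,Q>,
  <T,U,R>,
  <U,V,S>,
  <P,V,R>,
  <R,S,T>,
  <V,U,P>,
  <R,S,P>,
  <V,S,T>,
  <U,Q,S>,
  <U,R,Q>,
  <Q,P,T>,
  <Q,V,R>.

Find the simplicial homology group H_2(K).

H_2 ≅ Z.

We work with the vertex ordering P < Q < R < S < T < U < V. The simplices of K, each written with vertices in increasing order, are:

  0-simplices (7): P, Q, R, S, T, U, V
  1-simplices (21): PQ, PR, PS, PT, PU, PV, QR, QS, QT, QU, QV, RS, RT, RU, RV, ST, SU, SV, TU, TV, UV
  2-simplices (14): PQS, PQT, PRS, PRV, PTU, PUV, QRU, QRV, QSU, QTV, RST, RTU, STV, SUV

Hence C_0 ≅ Z^7, C_1 ≅ Z^21, C_2 ≅ Z^14.

∂_1: C_1 → C_0 is given by ∂[p,q] = [q] − [p].
The 7×21 boundary matrix has rank 6 and Smith normal form diag(1,1,1,1,1,1).

∂_2: C_2 → C_1 acts by ∂[p,q,r] = [q,r] − [p,r] + [p,q]. For instance
  ∂PQT = QT − PT + PQ,
  ∂PRS = RS − PS + PR.
This gives a 21×14 integer matrix of rank 13; reducing to Smith normal form yields diagonal entries (1,1,1,1,1,1,1,1,1,1,1,1,1).

Computing H_k = (kernel of ∂_k) / (image of ∂_{k+1}):

  H_2: rank ker ∂_2 − rank ∂_3 = (14 − 13) − 0 = 1, and there is no ∂_3, so H_2 ≅ Z.

(K is a triangulation of the torus T^2.)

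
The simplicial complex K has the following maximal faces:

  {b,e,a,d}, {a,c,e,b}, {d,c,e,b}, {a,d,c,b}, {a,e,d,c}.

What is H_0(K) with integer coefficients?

H_0 = Z.

We work with the vertex ordering a < b < c < d < e. The simplices of K, each written with vertices in increasing order, are:

  0-simplices (5): a, b, c, d, e
  1-simplices (10): ab, ac, ad, ae, bc, bd, be, cd, ce, de
  2-simplices (10): abc, abd, abe, acd, ace, ade, bcd, bce, bde, cde
  3-simplices (5): abcd, abce, abde, acde, bcde

Hence C_0 ≅ Z^5, C_1 ≅ Z^10, C_2 ≅ Z^10, C_3 ≅ Z^5.

The boundary map ∂_1: C_1 → C_0 sends each edge [p,q] (with p < q) to q − p. For instance
  ∂bd = d − b.
This gives a 5×10 integer matrix of rank 4; reducing to Smith normal form yields diagonal entries (1,1,1,1).

Boundary ∂_2: C_2 → C_1 acts by ∂[p,q,r] = [q,r] − [p,r] + [p,q]. For instance
  ∂cde = de − ce + cd,
  ∂abc = bc − ac + ab.
This gives a 10×10 integer matrix of rank 6; reducing to Smith normal form yields diagonal entries (1,1,1,1,1,1).

∂_3: C_3 → C_2 sends each 3-simplex σ to the alternating sum Σ_i (−1)^i (σ with its i-th vertex removed). For instance
  ∂abcd = bcd − acd + abd − abc,
  ∂acde = cde − ade + ace − acd.
This gives a 10×5 integer matrix of rank 4; reducing to Smith normal form yields diagonal entries (1,1,1,1).

From H_k ≅ ker(∂_k) / im(∂_{k+1}) we obtain:

  H_0: rank C_0 − rank ∂_1 = 5 − 4 = 1, and the invariant factors of ∂_1 are all 1, so H_0 ≅ Z.

(K is a triangulation of the 3-sphere S^3.)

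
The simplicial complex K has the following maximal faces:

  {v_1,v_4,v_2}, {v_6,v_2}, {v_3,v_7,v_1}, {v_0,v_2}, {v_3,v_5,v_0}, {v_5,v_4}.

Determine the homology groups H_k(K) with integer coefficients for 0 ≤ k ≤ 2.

Fix the vertex order v_0 < v_1 < v_2 < v_3 < v_4 < v_5 < v_6 < v_7 and write every simplex with vertices in increasing order. Then dim K = 2 and the simplices of K are:

  0-simplices (8): [v_0], [v_1], [v_2], [v_3], [v_4], [v_5], [v_6], [v_7]
  1-simplices (12): [v_0,v_2], [v_0,v_3], [v_0,v_5], [v_1,v_2], [v_1,v_3], [v_1,v_4], [v_1,v_7], [v_2,v_4], [v_2,v_6], [v_3,v_5], [v_3,v_7], [v_4,v_5]
  2-simplices (3): [v_0,v_3,v_5], [v_1,v_2,v_4], [v_1,v_3,v_7]

giving chain groups C_0 ≅ Z^8, C_1 ≅ Z^12, C_2 ≅ Z^3.

The boundary map ∂_1: C_1 → C_0 is given by ∂[p,q] = [q] − [p]. For instance
  ∂[v_0,v_3] = [v_3] − [v_0].
As a 8×12 matrix over Z this has rank 7, with invariant factors (1,1,1,1,1,1,1).

Boundary ∂_2: C_2 → C_1 maps a triangle to the signed sum of its edges. For instance
  ∂[v_0,v_3,v_5] = [v_3,v_5] − [v_0,v_5] + [v_0,v_3],
  ∂[v_1,v_3,v_7] = [v_3,v_7] − [v_1,v_7] + [v_1,v_3].
The 12×3 boundary matrix has rank 3 and Smith normal form diag(1,1,1).

From H_k ≅ ker(∂_k) / im(∂_{k+1}) we obtain:

  H_0: rank C_0 − rank ∂_1 = 8 − 7 = 1, and the invariant factors of ∂_1 are all 1, so H_0 ≅ Z.
  H_1: rank ker ∂_1 − rank ∂_2 = (12 − 7) − 3 = 2, and the invariant factors of ∂_2 are all 1, so H_1 ≅ Z^2.
  H_2: rank ker ∂_2 − rank ∂_3 = (3 − 3) − 0 = 0, and there is no ∂_3, so H_2 ≅ 0.

H_0 ≅ Z,  H_1 ≅ Z^2,  H_2 = 0.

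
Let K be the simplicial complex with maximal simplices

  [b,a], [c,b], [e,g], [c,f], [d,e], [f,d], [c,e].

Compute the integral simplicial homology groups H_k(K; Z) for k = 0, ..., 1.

H_0 ≅ Z,  H_1 ≅ Z.

We work with the vertex ordering a < b < c < d < e < f < g. The simplices of K, each written with vertices in increasing order, are:

  0-simplices (7): a, b, c, d, e, f, g
  1-simplices (7): ab, bc, ce, cf, de, df, eg

so the chain groups are C_0 ≅ Z^7, C_1 ≅ Z^7.

∂_1: C_1 → C_0 maps an edge to its endpoints' difference, ∂[p,q] = q − p. For instance
  ∂de = e − d.
As a 7×7 matrix over Z this has rank 6, with invariant factors (1,1,1,1,1,1).

From H_k ≅ ker(∂_k) / im(∂_{k+1}) we obtain:

  H_0: rank C_0 − rank ∂_1 = 7 − 6 = 1, and the invariant factors of ∂_1 are all 1, so H_0 = Z.
  H_1: rank ker ∂_1 − rank ∂_2 = (7 − 6) − 0 = 1, and there is no ∂_2, so H_1 = Z.

As a check, the Euler characteristic is 7 − 7 = 0, which agrees with 1 − 1 = 0.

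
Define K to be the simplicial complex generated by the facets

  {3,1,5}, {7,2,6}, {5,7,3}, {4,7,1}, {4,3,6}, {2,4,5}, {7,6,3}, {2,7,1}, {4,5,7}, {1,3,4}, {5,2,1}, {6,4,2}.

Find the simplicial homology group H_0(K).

H_0 = Z.

Fix the vertex order 1 < 2 < 3 < 4 < 5 < 6 < 7 and write every simplex with vertices in increasing order. Then dim K = 2 and the simplices of K are:

  0-simplices (7): [1], [2], [3], [4], [5], [6], [7]
  1-simplices (18): [1,2], [1,3], [1,4], [1,5], [1,7], [2,4], [2,5], [2,6], [2,7], [3,4], [3,5], [3,6], [3,7], [4,5], [4,6], [4,7], [5,7], [6,7]
  2-simplices (12): [1,2,5], [1,2,7], [1,3,4], [1,3,5], [1,4,7], [2,4,5], [2,4,6], [2,6,7], [3,4,6], [3,5,7], [3,6,7], [4,5,7]

giving chain groups C_0 ≅ Z^7, C_1 ≅ Z^18, C_2 ≅ Z^12.

Boundary ∂_1: C_1 → C_0 sends each edge [p,q] (with p < q) to q − p.
This gives a 7×18 integer matrix of rank 6; reducing to Smith normal form yields diagonal entries (1,1,1,1,1,1).

The boundary map ∂_2: C_2 → C_1 sends each 2-simplex [p,q,r] to [q,r] − [p,r] + [p,q]. For instance
  ∂[1,2,5] = [2,5] − [1,5] + [1,2],
  ∂[1,3,5] = [3,5] − [1,5] + [1,3].
The resulting 18×12 matrix has rank 12, and its Smith normal form has invariant factors (1,1,1,1,1,1,1,1,1,1,1,2).

Reading off H_k = ker ∂_k / im ∂_{k+1}:

  H_0: rank C_0 − rank ∂_1 = 7 − 6 = 1, and the invariant factors of ∂_1 are all 1, so H_0 = Z.

(K is a triangulation of the real projective plane RP^2.)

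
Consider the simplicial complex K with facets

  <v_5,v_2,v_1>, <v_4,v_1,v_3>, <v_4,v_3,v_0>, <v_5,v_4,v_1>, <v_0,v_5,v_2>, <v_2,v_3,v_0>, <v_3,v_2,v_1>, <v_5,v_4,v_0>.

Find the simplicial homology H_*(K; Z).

H_0 ≅ Z,  H_1 = 0,  H_2 ≅ Z.

Order the vertices as v_0 < v_1 < v_2 < v_3 < v_4 < v_5. Listing each simplex with vertices in this order, K has dimension 2 with simplices:

  0-simplices (6): [v_0], [v_1], [v_2], [v_3], [v_4], [v_5]
  1-simplices (12): [v_0,v_2], [v_0,v_3], [v_0,v_4], [v_0,v_5], [v_1,v_2], [v_1,v_3], [v_1,v_4], [v_1,v_5], [v_2,v_3], [v_2,v_5], [v_3,v_4], [v_4,v_5]
  2-simplices (8): [v_0,v_2,v_3], [v_0,v_2,v_5], [v_0,v_3,v_4], [v_0,v_4,v_5], [v_1,v_2,v_3], [v_1,v_2,v_5], [v_1,v_3,v_4], [v_1,v_4,v_5]

so the chain groups are C_0 ≅ Z^6, C_1 ≅ Z^12, C_2 ≅ Z^8.

Boundary ∂_1: C_1 → C_0 is given by ∂[p,q] = [q] − [p].
The resulting 6×12 matrix has rank 5, and its Smith normal form has invariant factors (1,1,1,1,1).

The boundary map ∂_2: C_2 → C_1 maps a triangle to the signed sum of its edges. For instance
  ∂[v_0,v_3,v_4] = [v_3,v_4] − [v_0,v_4] + [v_0,v_3],
  ∂[v_0,v_4,v_5] = [v_4,v_5] − [v_0,v_5] + [v_0,v_4].
As a 12×8 matrix over Z this has rank 7, with invariant factors (1,1,1,1,1,1,1).

Reading off H_k = ker ∂_k / im ∂_{k+1}:

  H_0: rank C_0 − rank ∂_1 = 6 − 5 = 1, and the invariant factors of ∂_1 are all 1, so H_0 ≅ Z.
  H_1: rank ker ∂_1 − rank ∂_2 = (12 − 5) − 7 = 0, and the invariant factors of ∂_2 are all 1, so H_1 ≅ 0.
  H_2: rank ker ∂_2 − rank ∂_3 = (8 − 7) − 0 = 1, and there is no ∂_3, so H_2 ≅ Z.

As a check, the Euler characteristic is 6 − 12 + 8 = 2, which agrees with 1 − 0 + 1 = 2.
(K is a triangulation of the 2-sphere S^2.)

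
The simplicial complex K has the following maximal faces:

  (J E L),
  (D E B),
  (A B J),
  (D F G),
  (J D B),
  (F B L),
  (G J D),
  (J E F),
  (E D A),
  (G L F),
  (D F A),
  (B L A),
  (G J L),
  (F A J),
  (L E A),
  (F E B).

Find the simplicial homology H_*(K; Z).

Take the total order A < B < D < E < F < G < J < L on the vertex set. Then K (dimension 2) consists of the simplices:

  0-simplices (8): A, B, D, E, F, G, J, L
  1-simplices (24): AB, AD, AE, AF, AJ, AL, BD, BE, BF, BJ, BL, DE, DF, DG, DJ, EF, EJ, EL, FG, FJ, FL, GJ, GL, JL
  2-simplices (16): ABJ, ABL, ADE, ADF, AEL, AFJ, BDE, BDJ, BEF, BFL, DFG, DGJ, EFJ, EJL, FGL, GJL

so the chain groups are C_0 ≅ Z^8, C_1 ≅ Z^24, C_2 ≅ Z^16.

Boundary ∂_1: C_1 → C_0 sends each edge [p,q] (with p < q) to q − p. For instance
  ∂DE = E − D.
This gives a 8×24 integer matrix of rank 7; reducing to Smith normal form yields diagonal entries (1,1,1,1,1,1,1).

∂_2: C_2 → C_1 sends each 2-simplex [p,q,r] to [q,r] − [p,r] + [p,q]. For instance
  ∂BFL = FL − BL + BF,
  ∂ABL = BL − AL + AB.
As a 24×16 matrix over Z this has rank 15, with invariant factors (1,1,1,1,1,1,1,1,1,1,1,1,1,1,1).

Now H_k = ker ∂_k / im ∂_{k+1}, so:

  H_0: rank C_0 − rank ∂_1 = 8 − 7 = 1, and the invariant factors of ∂_1 are all 1, so H_0 = Z.
  H_1: rank ker ∂_1 − rank ∂_2 = (24 − 7) − 15 = 2, and the invariant factors of ∂_2 are all 1, so H_1 = Z^2.
  H_2: rank ker ∂_2 − rank ∂_3 = (16 − 15) − 0 = 1, and there is no ∂_3, so H_2 = Z.

As a check, the Euler characteristic is 8 − 24 + 16 = 0, which agrees with 1 − 2 + 1 = 0.
(K is a triangulation of the torus T^2.)

H_0 ≅ Z,  H_1 ≅ Z^2,  H_2 ≅ Z.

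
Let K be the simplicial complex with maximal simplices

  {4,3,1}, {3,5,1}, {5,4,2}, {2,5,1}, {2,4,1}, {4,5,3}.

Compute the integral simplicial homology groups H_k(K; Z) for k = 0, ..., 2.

We work with the vertex ordering 1 < 2 < 3 < 4 < 5. The simplices of K, each written with vertices in increasing order, are:

  0-simplices (5): [1], [2], [3], [4], [5]
  1-simplices (9): [1,2], [1,3], [1,4], [1,5], [2,4], [2,5], [3,4], [3,5], [4,5]
  2-simplices (6): [1,2,4], [1,2,5], [1,3,4], [1,3,5], [2,4,5], [3,4,5]

Hence C_0 ≅ Z^5, C_1 ≅ Z^9, C_2 ≅ Z^6.

The boundary map ∂_1: C_1 → C_0 maps an edge to its endpoints' difference, ∂[p,q] = q − p.
As a 5×9 matrix over Z this has rank 4, with invariant factors (1,1,1,1).

∂_2: C_2 → C_1 acts by ∂[p,q,r] = [q,r] − [p,r] + [p,q]. For instance
  ∂[1,3,4] = [3,4] − [1,4] + [1,3],
  ∂[1,2,4] = [2,4] − [1,4] + [1,2].
The 9×6 boundary matrix has rank 5 and Smith normal form diag(1,1,1,1,1).

Now H_k = ker ∂_k / im ∂_{k+1}, so:

  H_0: rank C_0 − rank ∂_1 = 5 − 4 = 1, and the invariant factors of ∂_1 are all 1, so H_0 ≅ Z.
  H_1: rank ker ∂_1 − rank ∂_2 = (9 − 4) − 5 = 0, and the invariant factors of ∂_2 are all 1, so H_1 ≅ 0.
  H_2: rank ker ∂_2 − rank ∂_3 = (6 − 5) − 0 = 1, and there is no ∂_3, so H_2 ≅ Z.

H_0 ≅ Z,  H_1 = 0,  H_2 ≅ Z.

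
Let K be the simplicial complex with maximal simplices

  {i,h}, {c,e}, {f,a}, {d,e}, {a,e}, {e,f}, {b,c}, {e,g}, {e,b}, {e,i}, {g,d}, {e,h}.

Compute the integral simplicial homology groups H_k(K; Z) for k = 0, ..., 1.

H_0 = Z,  H_1 = Z^4.

Fix the vertex order a < b < c < d < e < f < g < h < i and write every simplex with vertices in increasing order. Then dim K = 1 and the simplices of K are:

  0-simplices (9): a, b, c, d, e, f, g, h, i
  1-simplices (12): ae, af, bc, be, ce, de, dg, ef, eg, eh, ei, hi

Hence C_0 ≅ Z^9, C_1 ≅ Z^12.

The boundary map ∂_1: C_1 → C_0 sends each edge [p,q] (with p < q) to q − p. For instance
  ∂ce = e − c.
The 9×12 boundary matrix has rank 8 and Smith normal form diag(1,1,1,1,1,1,1,1).

From H_k ≅ ker(∂_k) / im(∂_{k+1}) we obtain:

  H_0: rank C_0 − rank ∂_1 = 9 − 8 = 1, and the invariant factors of ∂_1 are all 1, so H_0 ≅ Z.
  H_1: rank ker ∂_1 − rank ∂_2 = (12 − 8) − 0 = 4, and there is no ∂_2, so H_1 ≅ Z^4.

(K is a triangulation of a wedge of 4 circles.)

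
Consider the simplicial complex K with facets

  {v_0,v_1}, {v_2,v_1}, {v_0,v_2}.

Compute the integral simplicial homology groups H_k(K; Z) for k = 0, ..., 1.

Order the vertices as v_0 < v_1 < v_2. Listing each simplex with vertices in this order, K has dimension 1 with simplices:

  0-simplices (3): [v_0], [v_1], [v_2]
  1-simplices (3): [v_0,v_1], [v_0,v_2], [v_1,v_2]

Hence C_0 ≅ Z^3, C_1 ≅ Z^3.

Boundary ∂_1: C_1 → C_0 maps an edge to its endpoints' difference, ∂[p,q] = q − p.
As a 3×3 matrix over Z this has rank 2, with invariant factors (1,1).

Reading off H_k = ker ∂_k / im ∂_{k+1}:

  H_0: rank C_0 − rank ∂_1 = 3 − 2 = 1, and the invariant factors of ∂_1 are all 1, so H_0 = Z.
  H_1: rank ker ∂_1 − rank ∂_2 = (3 − 2) − 0 = 1, and there is no ∂_2, so H_1 = Z.

As a check, the Euler characteristic is 3 − 3 = 0, which agrees with 1 − 1 = 0.

H_0 ≅ Z,  H_1 ≅ Z.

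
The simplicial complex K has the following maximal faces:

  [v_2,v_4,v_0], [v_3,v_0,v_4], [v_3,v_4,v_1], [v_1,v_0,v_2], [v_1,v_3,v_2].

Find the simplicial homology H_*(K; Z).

H_0 ≅ Z,  H_1 ≅ Z,  H_2 = 0.

We work with the vertex ordering v_0 < v_1 < v_2 < v_3 < v_4. The simplices of K, each written with vertices in increasing order, are:

  0-simplices (5): [v_0], [v_1], [v_2], [v_3], [v_4]
  1-simplices (10): [v_0,v_1], [v_0,v_2], [v_0,v_3], [v_0,v_4], [v_1,v_2], [v_1,v_3], [v_1,v_4], [v_2,v_3], [v_2,v_4], [v_3,v_4]
  2-simplices (5): [v_0,v_1,v_2], [v_0,v_2,v_4], [v_0,v_3,v_4], [v_1,v_2,v_3], [v_1,v_3,v_4]

so the chain groups are C_0 ≅ Z^5, C_1 ≅ Z^10, C_2 ≅ Z^5.

Boundary ∂_1: C_1 → C_0 maps an edge to its endpoints' difference, ∂[p,q] = q − p. For instance
  ∂[v_0,v_1] = [v_1] − [v_0].
This gives a 5×10 integer matrix of rank 4; reducing to Smith normal form yields diagonal entries (1,1,1,1).

Boundary ∂_2: C_2 → C_1 sends each 2-simplex [p,q,r] to [q,r] − [p,r] + [p,q]. For instance
  ∂[v_1,v_3,v_4] = [v_3,v_4] − [v_1,v_4] + [v_1,v_3],
  ∂[v_0,v_3,v_4] = [v_3,v_4] − [v_0,v_4] + [v_0,v_3].
This gives a 10×5 integer matrix of rank 5; reducing to Smith normal form yields diagonal entries (1,1,1,1,1).

Reading off H_k = ker ∂_k / im ∂_{k+1}:

  H_0: rank C_0 − rank ∂_1 = 5 − 4 = 1, and the invariant factors of ∂_1 are all 1, so H_0 = Z.
  H_1: rank ker ∂_1 − rank ∂_2 = (10 − 4) − 5 = 1, and the invariant factors of ∂_2 are all 1, so H_1 = Z.
  H_2: rank ker ∂_2 − rank ∂_3 = (5 − 5) − 0 = 0, and there is no ∂_3, so H_2 = 0.

As a check, the Euler characteristic is 5 − 10 + 5 = 0, which agrees with 1 − 1 + 0 = 0.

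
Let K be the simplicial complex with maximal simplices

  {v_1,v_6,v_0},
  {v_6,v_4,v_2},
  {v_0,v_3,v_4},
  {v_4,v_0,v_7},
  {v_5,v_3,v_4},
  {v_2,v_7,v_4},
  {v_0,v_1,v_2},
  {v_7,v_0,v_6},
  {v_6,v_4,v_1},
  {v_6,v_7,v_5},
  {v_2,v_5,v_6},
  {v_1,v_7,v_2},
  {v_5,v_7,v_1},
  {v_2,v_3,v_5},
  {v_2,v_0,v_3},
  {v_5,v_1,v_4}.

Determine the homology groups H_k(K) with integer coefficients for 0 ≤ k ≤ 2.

H_0 ≅ Z,  H_1 ≅ Z^2,  H_2 ≅ Z.

Take the total order v_0 < v_1 < v_2 < v_3 < v_4 < v_5 < v_6 < v_7 on the vertex set. Then K (dimension 2) consists of the simplices:

  0-simplices (8): [v_0], [v_1], [v_2], [v_3], [v_4], [v_5], [v_6], [v_7]
  1-simplices (24): (24 of them)
  2-simplices (16): (16 of them)

Hence C_0 ≅ Z^8, C_1 ≅ Z^24, C_2 ≅ Z^16.

The boundary map ∂_1: C_1 → C_0 maps an edge to its endpoints' difference, ∂[p,q] = q − p.
The 8×24 boundary matrix has rank 7 and Smith normal form diag(1,1,1,1,1,1,1).

Boundary ∂_2: C_2 → C_1 maps a triangle to the signed sum of its edges. For instance
  ∂[v_1,v_2,v_7] = [v_2,v_7] − [v_1,v_7] + [v_1,v_2],
  ∂[v_0,v_6,v_7] = [v_6,v_7] − [v_0,v_7] + [v_0,v_6].
The 24×16 boundary matrix has rank 15 and Smith normal form diag(1,1,1,1,1,1,1,1,1,1,1,1,1,1,1).

Now H_k = ker ∂_k / im ∂_{k+1}, so:

  H_0: rank C_0 − rank ∂_1 = 8 − 7 = 1, and the invariant factors of ∂_1 are all 1, so H_0 ≅ Z.
  H_1: rank ker ∂_1 − rank ∂_2 = (24 − 7) − 15 = 2, and the invariant factors of ∂_2 are all 1, so H_1 ≅ Z^2.
  H_2: rank ker ∂_2 − rank ∂_3 = (16 − 15) − 0 = 1, and there is no ∂_3, so H_2 ≅ Z.

As a check, the Euler characteristic is 8 − 24 + 16 = 0, which agrees with 1 − 2 + 1 = 0.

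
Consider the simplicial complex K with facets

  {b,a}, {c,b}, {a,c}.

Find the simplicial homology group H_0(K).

Order the vertices as a < b < c. Listing each simplex with vertices in this order, K has dimension 1 with simplices:

  0-simplices (3): a, b, c
  1-simplices (3): ab, ac, bc

so the chain groups are C_0 ≅ Z^3, C_1 ≅ Z^3.

Boundary ∂_1: C_1 → C_0 is given by ∂[p,q] = [q] − [p]. For instance
  ∂bc = c − b.
This gives a 3×3 integer matrix of rank 2; reducing to Smith normal form yields diagonal entries (1,1).

From H_k ≅ ker(∂_k) / im(∂_{k+1}) we obtain:

  H_0: rank C_0 − rank ∂_1 = 3 − 2 = 1, and the invariant factors of ∂_1 are all 1, so H_0 ≅ Z.

H_0 = Z.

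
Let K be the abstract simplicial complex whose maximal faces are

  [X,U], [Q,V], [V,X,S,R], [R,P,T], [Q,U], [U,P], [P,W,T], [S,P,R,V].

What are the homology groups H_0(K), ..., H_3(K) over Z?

Take the total order P < Q < R < S < T < U < V < W < X on the vertex set. Then K (dimension 3) consists of the simplices:

  0-simplices (9): P, Q, R, S, T, U, V, W, X
  1-simplices (17): PR, PS, PT, PU, PV, PW, QU, QV, RS, RT, RV, RX, SV, SX, TW, UX, VX
  2-simplices (9): PRS, PRT, PRV, PSV, PTW, RSV, RSX, RVX, SVX
  3-simplices (2): PRSV, RSVX

Hence C_0 ≅ Z^9, C_1 ≅ Z^17, C_2 ≅ Z^9, C_3 ≅ Z^2.

The boundary map ∂_1: C_1 → C_0 maps an edge to its endpoints' difference, ∂[p,q] = q − p.
This gives a 9×17 integer matrix of rank 8; reducing to Smith normal form yields diagonal entries (1,1,1,1,1,1,1,1).

The boundary map ∂_2: C_2 → C_1 sends each 2-simplex [p,q,r] to [q,r] − [p,r] + [p,q]. For instance
  ∂PTW = TW − PW + PT,
  ∂PRV = RV − PV + PR.
This gives a 17×9 integer matrix of rank 7; reducing to Smith normal form yields diagonal entries (1,1,1,1,1,1,1).

Boundary ∂_3: C_3 → C_2 sends each 3-simplex σ to the alternating sum Σ_i (−1)^i (σ with its i-th vertex removed). For instance
  ∂RSVX = SVX − RVX + RSX − RSV,
  ∂PRSV = RSV − PSV + PRV − PRS.
The 9×2 boundary matrix has rank 2 and Smith normal form diag(1,1).

Now H_k = ker ∂_k / im ∂_{k+1}, so:

  H_0: rank C_0 − rank ∂_1 = 9 − 8 = 1, and the invariant factors of ∂_1 are all 1, so H_0 ≅ Z.
  H_1: rank ker ∂_1 − rank ∂_2 = (17 − 8) − 7 = 2, and the invariant factors of ∂_2 are all 1, so H_1 ≅ Z^2.
  H_2: rank ker ∂_2 − rank ∂_3 = (9 − 7) − 2 = 0, and the invariant factors of ∂_3 are all 1, so H_2 ≅ 0.
  H_3: rank ker ∂_3 − rank ∂_4 = (2 − 2) − 0 = 0, and there is no ∂_4, so H_3 ≅ 0.

H_0 ≅ Z,  H_1 ≅ Z^2,  H_2 = 0,  H_3 = 0.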